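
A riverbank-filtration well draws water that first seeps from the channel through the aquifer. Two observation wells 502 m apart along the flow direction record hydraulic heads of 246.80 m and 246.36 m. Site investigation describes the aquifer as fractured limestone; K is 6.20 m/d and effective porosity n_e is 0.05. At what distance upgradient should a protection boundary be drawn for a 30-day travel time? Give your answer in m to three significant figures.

3.26 m

Hydraulic gradient i = (246.80 − 246.36) / 502 = 0.44 / 502 = 8.765e-4
q = Ki = 6.20 × 8.765e-4 = 0.005434 m/d
Average linear velocity = 0.005434 / 0.05 = 0.1087 m/d
L = v × T = 0.1087 × 30 = 3.261 m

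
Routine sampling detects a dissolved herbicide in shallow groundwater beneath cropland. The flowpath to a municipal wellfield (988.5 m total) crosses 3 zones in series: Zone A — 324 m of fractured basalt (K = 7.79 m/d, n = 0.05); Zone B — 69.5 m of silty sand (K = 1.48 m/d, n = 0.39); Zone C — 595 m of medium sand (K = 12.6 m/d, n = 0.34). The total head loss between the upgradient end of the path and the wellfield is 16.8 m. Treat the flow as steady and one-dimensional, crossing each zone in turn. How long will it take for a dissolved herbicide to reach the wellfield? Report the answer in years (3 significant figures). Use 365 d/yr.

5.44 years

Continuity: the same q passes through each zone, so ΔH = q·Σ(L_j/K_j) — the zones act as resistances in series.
Σ(L/K) = 324/7.79 + 69.5/1.48 + 595/12.6 = 41.59 + 46.96 + 47.22 = 135.8 d
q = ΔH / Σ(L/K) = 16.8 / 135.8 = 0.1237 m/d (same in every zone)
Zone A: v = q/n = 0.1237/0.05 = 2.475 m/d → t_A = 324/2.475 = 130.9 d
Zone B: v = q/n = 0.1237/0.39 = 0.3173 m/d → t_B = 69.5/0.3173 = 219.1 d
Zone C: v = q/n = 0.1237/0.34 = 0.3639 m/d → t_C = 595/0.3639 = 1635 d
Total t = 130.9 + 219.1 + 1635 = 1985 d
   = 1985 / 365 = 5.44 yr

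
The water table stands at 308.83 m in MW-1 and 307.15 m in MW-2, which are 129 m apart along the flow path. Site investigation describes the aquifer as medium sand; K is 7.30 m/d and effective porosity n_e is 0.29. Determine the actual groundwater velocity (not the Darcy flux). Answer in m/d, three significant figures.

Hydraulic gradient i = (308.83 − 307.15) / 129 = 1.68 / 129 = 0.01302
q = Ki = 7.30 × 0.01302 = 0.09507 m/d
Average linear velocity = 0.09507 / 0.29 = 0.3278 m/d

0.328 m/d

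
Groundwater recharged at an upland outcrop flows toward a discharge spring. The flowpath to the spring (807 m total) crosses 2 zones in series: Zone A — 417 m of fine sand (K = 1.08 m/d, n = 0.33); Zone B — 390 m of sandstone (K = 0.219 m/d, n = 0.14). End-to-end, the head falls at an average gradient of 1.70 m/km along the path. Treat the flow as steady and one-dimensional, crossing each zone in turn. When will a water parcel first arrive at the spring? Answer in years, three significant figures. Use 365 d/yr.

832 years

Continuity: the same q passes through each zone, so ΔH = q·Σ(L_j/K_j) — the zones act as resistances in series.
Σ(L/K) = 417/1.08 + 390/0.219 = 386.1 + 1781 = 2167 d
K_eq = L_total / Σ(L/K) = 807 / 2167 = 0.3724 m/d
q = K_eq · i = 0.3724 × 0.0017 = 6.331e-4 m/d (same in every zone)
Zone A: v = q/n = 6.331e-4/0.33 = 0.001919 m/d → t_A = 417/0.001919 = 217400 d
Zone B: v = q/n = 6.331e-4/0.14 = 0.004522 m/d → t_B = 390/0.004522 = 86240 d
Total t = 217400 + 86240 = 303600 d
   = 303600 / 365 = 832 yr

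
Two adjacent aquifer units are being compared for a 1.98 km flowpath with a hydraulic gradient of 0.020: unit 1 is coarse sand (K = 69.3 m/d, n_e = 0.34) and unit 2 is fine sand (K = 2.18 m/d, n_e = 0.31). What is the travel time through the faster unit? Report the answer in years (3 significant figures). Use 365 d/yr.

Unit 1 (coarse sand): v = 69.3×0.020/0.34 = 4.076 m/d, t = 1980/4.076 = 485.7 d
Unit 2 (fine sand): v = 2.18×0.020/0.31 = 0.1406 m/d, t = 1980/0.1406 = 14080 d
Faster: 485.7 d / 365 = 1.33 yr

1.33 years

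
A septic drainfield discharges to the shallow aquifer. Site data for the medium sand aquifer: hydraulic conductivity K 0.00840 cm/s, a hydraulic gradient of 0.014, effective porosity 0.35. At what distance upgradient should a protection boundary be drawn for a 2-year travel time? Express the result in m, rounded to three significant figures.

212 m

K = 0.00840 cm/s × 864 = 7.258 m/d
Darcy flux q = K·i = 7.258 × 0.014 = 0.1016 m/d
Average linear velocity = 0.1016 / 0.35 = 0.2903 m/d
T = 2 yr × 365 = 730 d
L = v × T = 0.2903 × 730 = 211.9 m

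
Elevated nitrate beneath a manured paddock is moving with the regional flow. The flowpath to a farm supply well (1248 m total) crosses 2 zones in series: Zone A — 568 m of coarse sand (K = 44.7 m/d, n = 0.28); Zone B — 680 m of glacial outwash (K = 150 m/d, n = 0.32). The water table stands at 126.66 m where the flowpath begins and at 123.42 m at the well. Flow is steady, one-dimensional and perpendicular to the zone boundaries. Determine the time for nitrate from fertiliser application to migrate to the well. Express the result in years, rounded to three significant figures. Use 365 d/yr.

Total head drop ΔH = 126.66 − 123.42 = 3.24 m
Steady 1-D flow in series ⇒ the Darcy flux q is identical in every zone and the zone head losses add (resistances L/K in series).
Σ(L/K) = 568/44.7 + 680/150 = 12.71 + 4.533 = 17.24 d
q = ΔH / Σ(L/K) = 3.24 / 17.24 = 0.1879 m/d (same in every zone)
Zone A: v = q/n = 0.1879/0.28 = 0.6712 m/d → t_A = 568/0.6712 = 846.3 d
Zone B: v = q/n = 0.1879/0.32 = 0.5873 m/d → t_B = 680/0.5873 = 1158 d
Total t = 846.3 + 1158 = 2004 d
   = 2004 / 365 = 5.49 yr

5.49 years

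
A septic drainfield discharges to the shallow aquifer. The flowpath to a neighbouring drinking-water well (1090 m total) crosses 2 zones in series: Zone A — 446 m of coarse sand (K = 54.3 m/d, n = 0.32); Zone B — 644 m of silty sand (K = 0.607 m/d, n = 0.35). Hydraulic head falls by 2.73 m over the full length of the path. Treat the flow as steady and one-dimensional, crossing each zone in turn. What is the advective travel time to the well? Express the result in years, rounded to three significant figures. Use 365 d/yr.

Steady 1-D flow in series ⇒ the Darcy flux q is identical in every zone and the zone head losses add (resistances L/K in series).
Σ(L/K) = 446/54.3 + 644/0.607 = 8.214 + 1061 = 1069 d
q = ΔH / Σ(L/K) = 2.73 / 1069 = 0.002553 m/d (same in every zone)
Zone A: v = q/n = 0.002553/0.32 = 0.007979 m/d → t_A = 446/0.007979 = 55890 d
Zone B: v = q/n = 0.002553/0.35 = 0.007295 m/d → t_B = 644/0.007295 = 88270 d
Total t = 55890 + 88270 = 144200 d
   = 144200 / 365 = 395 yr

395 years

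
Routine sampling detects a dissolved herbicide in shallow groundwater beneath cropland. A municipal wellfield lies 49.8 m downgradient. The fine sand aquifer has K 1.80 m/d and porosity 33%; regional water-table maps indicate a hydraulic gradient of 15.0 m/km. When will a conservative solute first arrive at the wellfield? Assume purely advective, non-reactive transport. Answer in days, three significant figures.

q = Ki = 1.80 × 0.015 = 0.02700 m/d
Average linear velocity = 0.02700 / 0.33 = 0.08182 m/d
t = L / v = 49.8 / 0.08182 = 608.7 d

609 days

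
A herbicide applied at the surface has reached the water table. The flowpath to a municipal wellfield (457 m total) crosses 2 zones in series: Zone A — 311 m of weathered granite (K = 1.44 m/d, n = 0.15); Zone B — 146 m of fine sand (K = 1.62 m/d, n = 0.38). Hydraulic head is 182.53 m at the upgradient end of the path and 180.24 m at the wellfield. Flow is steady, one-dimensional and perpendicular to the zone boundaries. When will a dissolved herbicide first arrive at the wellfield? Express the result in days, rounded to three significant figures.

Total head drop ΔH = 182.53 − 180.24 = 2.29 m
Continuity: the same q passes through each zone, so ΔH = q·Σ(L_j/K_j) — the zones act as resistances in series.
Σ(L/K) = 311/1.44 + 146/1.62 = 216.0 + 90.12 = 306.1 d
q = ΔH / Σ(L/K) = 2.29 / 306.1 = 0.007481 m/d (same in every zone)
Zone A: v = q/n = 0.007481/0.15 = 0.04988 m/d → t_A = 311/0.04988 = 6236 d
Zone B: v = q/n = 0.007481/0.38 = 0.01969 m/d → t_B = 146/0.01969 = 7416 d
Total t = 6236 + 7416 = 13650 d

13700 days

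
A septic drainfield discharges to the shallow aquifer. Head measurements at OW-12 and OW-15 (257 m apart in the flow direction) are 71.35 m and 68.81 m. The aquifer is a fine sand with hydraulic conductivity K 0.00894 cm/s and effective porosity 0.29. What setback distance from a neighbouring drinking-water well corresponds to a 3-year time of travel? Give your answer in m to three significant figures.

288 m

Hydraulic gradient i = (71.35 − 68.81) / 257 = 2.54 / 257 = 0.009883
K = 0.00894 cm/s × 864 = 7.724 m/d
q = Ki = 7.724 × 0.009883 = 0.07634 m/d
v = Ki/n = 7.724·0.009883/0.29 = 0.2632 m/d
T = 3 yr × 365 = 1095 d
L = v × T = 0.2632 × 1095 = 288.2 m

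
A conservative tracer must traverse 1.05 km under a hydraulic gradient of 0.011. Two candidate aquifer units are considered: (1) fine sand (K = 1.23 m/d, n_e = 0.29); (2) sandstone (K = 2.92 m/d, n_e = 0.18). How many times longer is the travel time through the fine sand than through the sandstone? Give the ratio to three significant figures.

Unit 1 (fine sand): v = 1.23×0.011/0.29 = 0.04666 m/d, t = 1050/0.04666 = 22510 d
Unit 2 (sandstone): v = 2.92×0.011/0.18 = 0.1784 m/d, t = 1050/0.1784 = 5884 d
t(fine sand) / t(sandstone) = 22510/5884 = 3.82

3.82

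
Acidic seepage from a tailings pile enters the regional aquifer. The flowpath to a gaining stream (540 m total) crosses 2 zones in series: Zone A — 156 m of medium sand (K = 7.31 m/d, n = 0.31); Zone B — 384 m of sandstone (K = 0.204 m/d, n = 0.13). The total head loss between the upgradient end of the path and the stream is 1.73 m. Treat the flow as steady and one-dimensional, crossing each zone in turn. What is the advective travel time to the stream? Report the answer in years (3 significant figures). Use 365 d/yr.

Steady 1-D flow in series ⇒ the Darcy flux q is identical in every zone and the zone head losses add (resistances L/K in series).
Σ(L/K) = 156/7.31 + 384/0.204 = 21.34 + 1882 = 1904 d
q = ΔH / Σ(L/K) = 1.73 / 1904 = 9.088e-4 m/d (same in every zone)
Zone A: v = q/n = 9.088e-4/0.31 = 0.002931 m/d → t_A = 156/0.002931 = 53220 d
Zone B: v = q/n = 9.088e-4/0.13 = 0.006990 m/d → t_B = 384/0.006990 = 54930 d
Total t = 53220 + 54930 = 108100 d
   = 108100 / 365 = 296 yr

296 years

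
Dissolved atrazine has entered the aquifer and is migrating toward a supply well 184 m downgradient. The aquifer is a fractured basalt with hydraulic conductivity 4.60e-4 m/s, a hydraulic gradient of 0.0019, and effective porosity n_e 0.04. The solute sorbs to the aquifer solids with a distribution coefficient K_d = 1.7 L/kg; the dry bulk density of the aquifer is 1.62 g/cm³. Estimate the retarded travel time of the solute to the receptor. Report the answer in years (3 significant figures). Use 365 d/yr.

18.7 years

K = 4.60e-4 m/s × 86400 s/d = 39.74 m/d
Specific discharge q = 39.74 × 0.0019 = 0.07551 m/d
v = Ki/n = 39.74·0.0019/0.04 = 1.888 m/d
Retardation R = 1 + ρ_b·K_d/n = 1 + 1.62×1.7/0.04 = 69.85
Contaminant velocity v_c = v/R = 1.888/69.85 = 0.02703 m/d
t = L/v_c = 184/0.02703 = 6808 d
   = 6808/365 = 18.7 yr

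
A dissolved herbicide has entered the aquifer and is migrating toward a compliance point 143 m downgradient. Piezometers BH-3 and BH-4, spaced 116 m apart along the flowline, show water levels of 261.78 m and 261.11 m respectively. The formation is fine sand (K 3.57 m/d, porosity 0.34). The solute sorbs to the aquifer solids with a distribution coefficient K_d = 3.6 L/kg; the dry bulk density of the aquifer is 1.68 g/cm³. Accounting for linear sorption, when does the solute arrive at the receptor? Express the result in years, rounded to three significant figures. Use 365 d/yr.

121 years

Hydraulic gradient i = (261.78 − 261.11) / 116 = 0.67 / 116 = 0.005776
Darcy flux q = K·i = 3.57 × 0.005776 = 0.02062 m/d
v = Ki/n = 3.57·0.005776/0.34 = 0.06065 m/d
Retardation R = 1 + ρ_b·K_d/n = 1 + 1.68×3.6/0.34 = 18.79
Contaminant velocity v_c = v/R = 0.06065/18.79 = 0.003228 m/d
t = L/v_c = 143/0.003228 = 44300 d
   = 44300/365 = 121 yr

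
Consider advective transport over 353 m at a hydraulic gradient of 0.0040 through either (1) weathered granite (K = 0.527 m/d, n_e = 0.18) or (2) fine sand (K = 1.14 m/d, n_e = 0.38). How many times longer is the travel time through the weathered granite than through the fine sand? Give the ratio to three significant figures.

Unit 1 (weathered granite): v = 0.527×0.0040/0.18 = 0.01171 m/d, t = 353/0.01171 = 30140 d
Unit 2 (fine sand): v = 1.14×0.0040/0.38 = 0.01200 m/d, t = 353/0.01200 = 29420 d
t(weathered granite) / t(fine sand) = 30140/29420 = 1.02

1.02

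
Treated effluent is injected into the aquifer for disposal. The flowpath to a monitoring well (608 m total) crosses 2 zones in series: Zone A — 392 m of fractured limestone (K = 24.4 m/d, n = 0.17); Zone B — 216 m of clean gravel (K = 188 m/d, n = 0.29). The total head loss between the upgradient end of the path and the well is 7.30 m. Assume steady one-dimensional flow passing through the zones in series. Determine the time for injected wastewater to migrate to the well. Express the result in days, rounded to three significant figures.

Steady 1-D flow in series ⇒ the Darcy flux q is identical in every zone and the zone head losses add (resistances L/K in series).
Σ(L/K) = 392/24.4 + 216/188 = 16.07 + 1.149 = 17.21 d
q = ΔH / Σ(L/K) = 7.30 / 17.21 = 0.4241 m/d (same in every zone)
Zone A: v = q/n = 0.4241/0.17 = 2.494 m/d → t_A = 392/2.494 = 157.1 d
Zone B: v = q/n = 0.4241/0.29 = 1.462 m/d → t_B = 216/1.462 = 147.7 d
Total t = 157.1 + 147.7 = 304.9 d

305 days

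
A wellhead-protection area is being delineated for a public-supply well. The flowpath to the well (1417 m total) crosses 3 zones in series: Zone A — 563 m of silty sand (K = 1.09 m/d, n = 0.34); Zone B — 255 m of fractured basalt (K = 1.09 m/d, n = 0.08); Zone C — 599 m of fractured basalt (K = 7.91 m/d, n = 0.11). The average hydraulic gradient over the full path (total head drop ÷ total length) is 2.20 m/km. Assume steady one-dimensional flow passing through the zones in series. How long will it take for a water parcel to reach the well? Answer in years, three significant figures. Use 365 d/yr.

Continuity: the same q passes through each zone, so ΔH = q·Σ(L_j/K_j) — the zones act as resistances in series.
Σ(L/K) = 563/1.09 + 255/1.09 + 599/7.91 = 516.5 + 233.9 + 75.73 = 826.2 d
K_eq = L_total / Σ(L/K) = 1417 / 826.2 = 1.715 m/d
q = K_eq · i = 1.715 × 0.0022 = 0.003773 m/d (same in every zone)
Zone A: v = q/n = 0.003773/0.34 = 0.01110 m/d → t_A = 563/0.01110 = 50730 d
Zone B: v = q/n = 0.003773/0.08 = 0.04717 m/d → t_B = 255/0.04717 = 5406 d
Zone C: v = q/n = 0.003773/0.11 = 0.03430 m/d → t_C = 599/0.03430 = 17460 d
Total t = 50730 + 5406 + 17460 = 73600 d
   = 73600 / 365 = 202 yr

202 years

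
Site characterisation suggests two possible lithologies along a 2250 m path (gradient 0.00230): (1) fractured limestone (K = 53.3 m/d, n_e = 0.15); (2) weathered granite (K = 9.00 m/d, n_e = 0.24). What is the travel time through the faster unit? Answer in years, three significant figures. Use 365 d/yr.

Unit 1 (fractured limestone): v = 53.3×0.0023/0.15 = 0.8173 m/d, t = 2250/0.8173 = 2753 d
Unit 2 (weathered granite): v = 9.00×0.0023/0.24 = 0.08625 m/d, t = 2250/0.08625 = 26090 d
Faster: 2753 d / 365 = 7.54 yr

7.54 years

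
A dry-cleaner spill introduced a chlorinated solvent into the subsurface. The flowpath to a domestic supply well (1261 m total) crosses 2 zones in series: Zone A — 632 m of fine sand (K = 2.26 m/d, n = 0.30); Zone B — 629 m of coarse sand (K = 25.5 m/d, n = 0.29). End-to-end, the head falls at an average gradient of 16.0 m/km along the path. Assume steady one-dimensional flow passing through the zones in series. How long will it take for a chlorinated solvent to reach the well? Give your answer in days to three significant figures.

5610 days

For zones in series the flux q is common to all zones; the equivalent conductivity is the harmonic (thickness-weighted) mean, K_eq = L_total / Σ(L_j/K_j).
Σ(L/K) = 632/2.26 + 629/25.5 = 279.6 + 24.67 = 304.3 d
K_eq = L_total / Σ(L/K) = 1261 / 304.3 = 4.144 m/d
q = K_eq · i = 4.144 × 0.016 = 0.06630 m/d (same in every zone)
Zone A: v = q/n = 0.06630/0.30 = 0.2210 m/d → t_A = 632/0.2210 = 2860 d
Zone B: v = q/n = 0.06630/0.29 = 0.2286 m/d → t_B = 629/0.2286 = 2751 d
Total t = 2860 + 2751 = 5611 d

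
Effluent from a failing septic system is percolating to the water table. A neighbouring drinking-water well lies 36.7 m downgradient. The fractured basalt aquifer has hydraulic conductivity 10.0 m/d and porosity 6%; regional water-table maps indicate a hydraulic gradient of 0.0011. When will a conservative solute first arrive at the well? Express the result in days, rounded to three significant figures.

200 days

Darcy flux q = K·i = 10.0 × 0.0011 = 0.01100 m/d
v = Ki/n = 10.0·0.0011/0.06 = 0.1833 m/d
t = L / v = 36.7 / 0.1833 = 200.2 d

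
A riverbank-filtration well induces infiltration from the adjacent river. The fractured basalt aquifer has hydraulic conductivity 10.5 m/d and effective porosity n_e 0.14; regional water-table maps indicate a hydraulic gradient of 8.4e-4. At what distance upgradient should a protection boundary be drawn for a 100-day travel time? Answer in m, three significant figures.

6.30 m

Darcy flux q = K·i = 10.5 × 8.4e-4 = 0.008820 m/d
v_s = q/n_e = 0.008820/0.14 = 0.06300 m/d
L = v × T = 0.06300 × 100 = 6.300 m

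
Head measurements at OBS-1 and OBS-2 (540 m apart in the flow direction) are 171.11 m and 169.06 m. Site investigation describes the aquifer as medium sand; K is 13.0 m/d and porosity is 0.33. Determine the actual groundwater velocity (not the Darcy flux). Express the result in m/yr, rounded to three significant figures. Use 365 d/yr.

Hydraulic gradient i = (171.11 − 169.06) / 540 = 2.05 / 540 = 0.003796
q = Ki = 13.0 × 0.003796 = 0.04935 m/d
v = Ki/n = 13.0·0.003796/0.33 = 0.1496 m/d
   = 0.1496 × 365 = 54.6 m/yr

54.6 m/yr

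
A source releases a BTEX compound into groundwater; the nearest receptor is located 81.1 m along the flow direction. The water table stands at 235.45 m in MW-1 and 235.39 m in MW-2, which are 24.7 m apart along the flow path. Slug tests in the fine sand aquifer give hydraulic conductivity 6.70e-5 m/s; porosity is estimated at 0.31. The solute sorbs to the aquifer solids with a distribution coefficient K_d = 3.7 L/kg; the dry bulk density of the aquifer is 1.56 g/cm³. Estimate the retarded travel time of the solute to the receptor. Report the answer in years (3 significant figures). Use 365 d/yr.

Hydraulic gradient i = (235.45 − 235.39) / 24.7 = 0.06 / 24.7 = 0.002429
K = 6.70e-5 m/s × 86400 s/d = 5.789 m/d
Darcy flux q = K·i = 5.789 × 0.002429 = 0.01406 m/d
Seepage velocity v = q / n = 0.01406 / 0.31 = 0.04536 m/d
Retardation R = 1 + ρ_b·K_d/n = 1 + 1.56×3.7/0.31 = 19.62
Contaminant velocity v_c = v/R = 0.04536/19.62 = 0.002312 m/d
t = L/v_c = 81.1/0.002312 = 35080 d
   = 35080/365 = 96.1 yr

96.1 years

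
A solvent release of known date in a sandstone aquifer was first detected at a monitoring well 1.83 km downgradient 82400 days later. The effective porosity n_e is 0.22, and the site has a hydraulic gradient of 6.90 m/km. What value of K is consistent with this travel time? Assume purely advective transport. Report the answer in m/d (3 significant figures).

0.708 m/d

L = 1.83 km = 1830 m
v = L / t = 1830 / 82400 = 0.02221 m/d
K = v · n / i = 0.02221 × 0.22 / 0.0069 = 0.708 m/d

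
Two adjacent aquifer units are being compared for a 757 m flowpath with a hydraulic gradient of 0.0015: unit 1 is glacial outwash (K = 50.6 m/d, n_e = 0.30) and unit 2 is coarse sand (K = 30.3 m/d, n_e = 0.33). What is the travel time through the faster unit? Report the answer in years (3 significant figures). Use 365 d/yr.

8.20 years

Unit 1 (glacial outwash): v = 50.6×0.0015/0.30 = 0.2530 m/d, t = 757/0.2530 = 2992 d
Unit 2 (coarse sand): v = 30.3×0.0015/0.33 = 0.1377 m/d, t = 757/0.1377 = 5496 d
Faster: 2992 d / 365 = 8.20 yr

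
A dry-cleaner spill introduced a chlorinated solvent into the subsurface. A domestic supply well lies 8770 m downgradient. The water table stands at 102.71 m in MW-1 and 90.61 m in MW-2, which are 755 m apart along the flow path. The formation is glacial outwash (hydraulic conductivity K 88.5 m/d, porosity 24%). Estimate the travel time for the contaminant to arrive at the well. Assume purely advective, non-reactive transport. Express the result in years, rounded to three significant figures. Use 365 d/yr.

4.07 years

Hydraulic gradient i = (102.71 − 90.61) / 755 = 12.10 / 755 = 0.01603
Specific discharge q = 88.5 × 0.01603 = 1.418 m/d
Seepage velocity v = q / n = 1.418 / 0.24 = 5.910 m/d
t = L / v = 8770 / 5.910 = 1484 d
   = 1484 / 365 = 4.07 yr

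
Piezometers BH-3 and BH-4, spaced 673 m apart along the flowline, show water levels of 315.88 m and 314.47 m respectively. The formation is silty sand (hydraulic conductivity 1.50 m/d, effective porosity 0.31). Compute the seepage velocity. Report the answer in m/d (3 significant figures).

Hydraulic gradient i = (315.88 − 314.47) / 673 = 1.41 / 673 = 0.002095
Darcy flux q = K·i = 1.50 × 0.002095 = 0.003143 m/d
v_s = q/n_e = 0.003143/0.31 = 0.01014 m/d

0.0101 m/d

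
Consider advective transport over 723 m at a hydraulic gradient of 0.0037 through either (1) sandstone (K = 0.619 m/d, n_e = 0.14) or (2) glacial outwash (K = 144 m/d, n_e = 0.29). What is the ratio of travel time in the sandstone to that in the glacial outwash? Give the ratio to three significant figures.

112

Unit 1 (sandstone): v = 0.619×0.0037/0.14 = 0.01636 m/d, t = 723/0.01636 = 44200 d
Unit 2 (glacial outwash): v = 144×0.0037/0.29 = 1.837 m/d, t = 723/1.837 = 393.5 d
t(sandstone) / t(glacial outwash) = 44200/393.5 = 112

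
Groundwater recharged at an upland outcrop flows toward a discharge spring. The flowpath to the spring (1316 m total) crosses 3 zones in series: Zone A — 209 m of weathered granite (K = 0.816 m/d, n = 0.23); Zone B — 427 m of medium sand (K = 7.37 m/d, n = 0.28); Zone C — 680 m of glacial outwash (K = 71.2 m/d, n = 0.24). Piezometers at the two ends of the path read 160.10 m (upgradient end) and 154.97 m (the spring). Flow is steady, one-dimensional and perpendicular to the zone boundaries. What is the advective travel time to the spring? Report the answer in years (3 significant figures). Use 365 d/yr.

57.2 years

Total head drop ΔH = 160.10 − 154.97 = 5.13 m
Steady 1-D flow in series ⇒ the Darcy flux q is identical in every zone and the zone head losses add (resistances L/K in series).
Σ(L/K) = 209/0.816 + 427/7.37 + 680/71.2 = 256.1 + 57.94 + 9.551 = 323.6 d
q = ΔH / Σ(L/K) = 5.13 / 323.6 = 0.01585 m/d (same in every zone)
Zone A: v = q/n = 0.01585/0.23 = 0.06892 m/d → t_A = 209/0.06892 = 3032 d
Zone B: v = q/n = 0.01585/0.28 = 0.05661 m/d → t_B = 427/0.05661 = 7542 d
Zone C: v = q/n = 0.01585/0.24 = 0.06605 m/d → t_C = 680/0.06605 = 10300 d
Total t = 3032 + 7542 + 10300 = 20870 d
   = 20870 / 365 = 57.2 yr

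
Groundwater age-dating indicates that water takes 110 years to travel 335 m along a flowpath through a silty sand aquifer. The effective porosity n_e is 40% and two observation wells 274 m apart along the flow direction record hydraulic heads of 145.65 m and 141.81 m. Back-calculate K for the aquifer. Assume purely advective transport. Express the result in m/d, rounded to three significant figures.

0.238 m/d

Hydraulic gradient i = (145.65 − 141.81) / 274 = 3.84 / 274 = 0.01401
t = 110 years = 40150 d
v = L / t = 335 / 40150 = 0.008344 m/d
K = v · n / i = 0.008344 × 0.40 / 0.01401 = 0.238 m/d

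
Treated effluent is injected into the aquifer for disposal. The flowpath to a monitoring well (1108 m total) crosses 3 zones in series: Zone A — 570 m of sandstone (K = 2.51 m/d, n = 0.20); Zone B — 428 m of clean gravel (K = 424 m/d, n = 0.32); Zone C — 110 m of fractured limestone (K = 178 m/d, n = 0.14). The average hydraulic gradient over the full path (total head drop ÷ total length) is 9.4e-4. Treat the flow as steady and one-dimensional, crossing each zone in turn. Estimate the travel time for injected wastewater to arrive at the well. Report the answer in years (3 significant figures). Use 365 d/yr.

Steady 1-D flow in series ⇒ the Darcy flux q is identical in every zone and the zone head losses add (resistances L/K in series).
Σ(L/K) = 570/2.51 + 428/424 + 110/178 = 227.1 + 1.009 + 0.6180 = 228.7 d
K_eq = L_total / Σ(L/K) = 1108 / 228.7 = 4.844 m/d
q = K_eq · i = 4.844 × 9.4e-4 = 0.004554 m/d (same in every zone)
Zone A: v = q/n = 0.004554/0.20 = 0.02277 m/d → t_A = 570/0.02277 = 25030 d
Zone B: v = q/n = 0.004554/0.32 = 0.01423 m/d → t_B = 428/0.01423 = 30080 d
Zone C: v = q/n = 0.004554/0.14 = 0.03253 m/d → t_C = 110/0.03253 = 3382 d
Total t = 25030 + 30080 + 3382 = 58490 d
   = 58490 / 365 = 160 yr

160 years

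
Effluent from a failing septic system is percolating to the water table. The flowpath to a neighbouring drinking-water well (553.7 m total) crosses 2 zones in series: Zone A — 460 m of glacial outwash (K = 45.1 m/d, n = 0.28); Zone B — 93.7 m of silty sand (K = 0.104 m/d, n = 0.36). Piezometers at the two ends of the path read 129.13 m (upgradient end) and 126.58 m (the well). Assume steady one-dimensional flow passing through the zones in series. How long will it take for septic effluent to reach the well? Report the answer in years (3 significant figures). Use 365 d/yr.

Total head drop ΔH = 129.13 − 126.58 = 2.55 m
Steady 1-D flow in series ⇒ the Darcy flux q is identical in every zone and the zone head losses add (resistances L/K in series).
Σ(L/K) = 460/45.1 + 93.7/0.104 = 10.20 + 901.0 = 911.2 d
q = ΔH / Σ(L/K) = 2.55 / 911.2 = 0.002799 m/d (same in every zone)
Zone A: v = q/n = 0.002799/0.28 = 0.009995 m/d → t_A = 460/0.009995 = 46020 d
Zone B: v = q/n = 0.002799/0.36 = 0.007774 m/d → t_B = 93.7/0.007774 = 12050 d
Total t = 46020 + 12050 = 58080 d
   = 58080 / 365 = 159 yr

159 years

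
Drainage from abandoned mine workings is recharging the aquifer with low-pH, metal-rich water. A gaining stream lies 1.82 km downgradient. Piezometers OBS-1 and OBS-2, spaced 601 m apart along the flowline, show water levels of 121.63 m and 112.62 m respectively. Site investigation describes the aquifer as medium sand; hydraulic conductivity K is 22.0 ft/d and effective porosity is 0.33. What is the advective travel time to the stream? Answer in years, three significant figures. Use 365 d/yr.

Hydraulic gradient i = (121.63 − 112.62) / 601 = 9.01 / 601 = 0.01499
K = 22.0 ft/d × 0.3048 = 6.706 m/d
Darcy flux q = K·i = 6.706 × 0.01499 = 0.1005 m/d
v = Ki/n = 6.706·0.01499/0.33 = 0.3046 m/d
L = 1.82 km = 1820 m
t = L / v = 1820 / 0.3046 = 5974 d
   = 5974 / 365 = 16.4 yr

16.4 years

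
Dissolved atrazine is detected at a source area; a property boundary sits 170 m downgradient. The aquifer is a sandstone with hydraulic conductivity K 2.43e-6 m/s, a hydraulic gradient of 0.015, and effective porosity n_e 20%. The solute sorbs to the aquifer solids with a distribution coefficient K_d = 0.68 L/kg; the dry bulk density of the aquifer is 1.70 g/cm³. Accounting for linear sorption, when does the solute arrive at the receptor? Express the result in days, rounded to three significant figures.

73200 days

K = 2.43e-6 m/s × 86400 s/d = 0.2100 m/d
q = Ki = 0.2100 × 0.015 = 0.003149 m/d
Average linear velocity = 0.003149 / 0.20 = 0.01575 m/d
Retardation R = 1 + ρ_b·K_d/n = 1 + 1.70×0.68/0.20 = 6.780
Contaminant velocity v_c = v/R = 0.01575/6.780 = 0.002322 m/d
t = L/v_c = 170/0.002322 = 73200 d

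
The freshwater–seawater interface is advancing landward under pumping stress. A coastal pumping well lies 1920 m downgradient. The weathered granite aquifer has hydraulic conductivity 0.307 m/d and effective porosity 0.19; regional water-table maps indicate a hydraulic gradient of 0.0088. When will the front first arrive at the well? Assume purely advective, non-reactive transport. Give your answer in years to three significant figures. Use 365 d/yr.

q = Ki = 0.307 × 0.0088 = 0.002702 m/d
v = Ki/n = 0.307·0.0088/0.19 = 0.01422 m/d
t = L / v = 1920 / 0.01422 = 135000 d
   = 135000 / 365 = 370 yr

370 years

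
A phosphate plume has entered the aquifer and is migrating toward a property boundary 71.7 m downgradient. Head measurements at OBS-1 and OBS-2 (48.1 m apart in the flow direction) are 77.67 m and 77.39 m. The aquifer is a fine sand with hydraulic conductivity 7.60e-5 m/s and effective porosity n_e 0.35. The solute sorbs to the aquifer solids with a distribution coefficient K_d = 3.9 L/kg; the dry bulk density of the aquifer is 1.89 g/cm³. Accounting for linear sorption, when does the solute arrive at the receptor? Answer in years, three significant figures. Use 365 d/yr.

Hydraulic gradient i = (77.67 − 77.39) / 48.1 = 0.28 / 48.1 = 0.005821
K = 7.60e-5 m/s × 86400 s/d = 6.566 m/d
Darcy flux q = K·i = 6.566 × 0.005821 = 0.03822 m/d
v = Ki/n = 6.566·0.005821/0.35 = 0.1092 m/d
Retardation R = 1 + ρ_b·K_d/n = 1 + 1.89×3.9/0.35 = 22.06
Contaminant velocity v_c = v/R = 0.1092/22.06 = 0.004951 m/d
t = L/v_c = 71.7/0.004951 = 14480 d
   = 14480/365 = 39.7 yr

39.7 years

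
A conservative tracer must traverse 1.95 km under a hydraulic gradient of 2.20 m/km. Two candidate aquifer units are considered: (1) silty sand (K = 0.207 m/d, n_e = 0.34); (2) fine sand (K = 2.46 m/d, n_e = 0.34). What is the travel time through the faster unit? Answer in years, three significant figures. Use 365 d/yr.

336 years

Unit 1 (silty sand): v = 0.207×0.0022/0.34 = 0.001339 m/d, t = 1950/0.001339 = 1.456e6 d
Unit 2 (fine sand): v = 2.46×0.0022/0.34 = 0.01592 m/d, t = 1950/0.01592 = 122500 d
Faster: 122500 d / 365 = 336 yr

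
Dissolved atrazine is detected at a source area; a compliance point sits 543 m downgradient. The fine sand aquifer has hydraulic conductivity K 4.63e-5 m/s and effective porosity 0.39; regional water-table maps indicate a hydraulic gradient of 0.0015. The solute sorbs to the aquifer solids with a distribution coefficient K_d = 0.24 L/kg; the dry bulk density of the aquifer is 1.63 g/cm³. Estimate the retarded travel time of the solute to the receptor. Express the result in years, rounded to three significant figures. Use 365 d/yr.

194 years

K = 4.63e-5 m/s × 86400 s/d = 4.000 m/d
Darcy flux q = K·i = 4.000 × 0.0015 = 0.006000 m/d
Average linear velocity = 0.006000 / 0.39 = 0.01539 m/d
Retardation R = 1 + ρ_b·K_d/n = 1 + 1.63×0.24/0.39 = 2.003
Contaminant velocity v_c = v/R = 0.01539/2.003 = 0.007681 m/d
t = L/v_c = 543/0.007681 = 70690 d
   = 70690/365 = 194 yr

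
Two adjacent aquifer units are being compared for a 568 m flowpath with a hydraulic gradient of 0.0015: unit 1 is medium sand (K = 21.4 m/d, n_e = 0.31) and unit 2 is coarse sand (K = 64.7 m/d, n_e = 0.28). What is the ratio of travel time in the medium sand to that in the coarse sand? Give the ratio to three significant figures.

3.35

Unit 1 (medium sand): v = 21.4×0.0015/0.31 = 0.1035 m/d, t = 568/0.1035 = 5485 d
Unit 2 (coarse sand): v = 64.7×0.0015/0.28 = 0.3466 m/d, t = 568/0.3466 = 1639 d
t(medium sand) / t(coarse sand) = 5485/1639 = 3.35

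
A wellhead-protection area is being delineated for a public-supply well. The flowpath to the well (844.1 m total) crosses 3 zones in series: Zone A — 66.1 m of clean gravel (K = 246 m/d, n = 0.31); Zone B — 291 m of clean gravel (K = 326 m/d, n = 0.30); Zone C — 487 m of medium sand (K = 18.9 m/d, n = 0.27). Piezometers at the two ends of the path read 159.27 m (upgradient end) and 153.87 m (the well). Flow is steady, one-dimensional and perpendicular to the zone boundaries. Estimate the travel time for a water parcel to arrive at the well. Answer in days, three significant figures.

1190 days

Total head drop ΔH = 159.27 − 153.87 = 5.40 m
Continuity: the same q passes through each zone, so ΔH = q·Σ(L_j/K_j) — the zones act as resistances in series.
Σ(L/K) = 66.1/246 + 291/326 + 487/18.9 = 0.2687 + 0.8926 + 25.77 = 26.93 d
q = ΔH / Σ(L/K) = 5.40 / 26.93 = 0.2005 m/d (same in every zone)
Zone A: v = q/n = 0.2005/0.31 = 0.6469 m/d → t_A = 66.1/0.6469 = 102.2 d
Zone B: v = q/n = 0.2005/0.30 = 0.6684 m/d → t_B = 291/0.6684 = 435.3 d
Zone C: v = q/n = 0.2005/0.27 = 0.7427 m/d → t_C = 487/0.7427 = 655.7 d
Total t = 102.2 + 435.3 + 655.7 = 1193 d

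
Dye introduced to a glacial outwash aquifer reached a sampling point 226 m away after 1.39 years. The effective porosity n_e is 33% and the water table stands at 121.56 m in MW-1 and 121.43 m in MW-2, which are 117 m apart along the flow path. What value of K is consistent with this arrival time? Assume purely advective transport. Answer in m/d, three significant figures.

132 m/d

Hydraulic gradient i = (121.56 − 121.43) / 117 = 0.13 / 117 = 0.001111
t = 1.39 years = 507.3 d
v = L / t = 226 / 507.3 = 0.4455 m/d
K = v · n / i = 0.4455 × 0.33 / 0.001111 = 132 m/d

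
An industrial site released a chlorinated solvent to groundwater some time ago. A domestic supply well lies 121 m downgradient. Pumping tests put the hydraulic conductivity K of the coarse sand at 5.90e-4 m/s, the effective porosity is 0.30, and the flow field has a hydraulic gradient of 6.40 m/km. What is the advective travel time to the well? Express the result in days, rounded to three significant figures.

K = 5.90e-4 m/s × 86400 s/d = 50.98 m/d
Darcy flux q = K·i = 50.98 × 0.0064 = 0.3262 m/d
v_s = q/n_e = 0.3262/0.30 = 1.087 m/d
t = L / v = 121 / 1.087 = 111.3 d

111 days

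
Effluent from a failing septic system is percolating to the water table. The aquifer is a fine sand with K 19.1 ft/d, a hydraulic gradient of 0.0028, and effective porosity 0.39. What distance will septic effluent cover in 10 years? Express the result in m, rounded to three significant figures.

153 m

K = 19.1 ft/d × 0.3048 = 5.822 m/d
q = Ki = 5.822 × 0.0028 = 0.01630 m/d
Average linear velocity = 0.01630 / 0.39 = 0.04180 m/d
T = 10 yr × 365 = 3650 d
L = v × T = 0.04180 × 3650 = 152.6 m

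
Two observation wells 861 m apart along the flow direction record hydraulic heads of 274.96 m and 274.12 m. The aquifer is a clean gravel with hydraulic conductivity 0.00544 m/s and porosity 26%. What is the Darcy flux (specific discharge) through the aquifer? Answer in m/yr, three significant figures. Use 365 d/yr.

167 m/yr

Hydraulic gradient i = (274.96 − 274.12) / 861 = 0.84 / 861 = 9.756e-4
K = 0.00544 m/s × 86400 s/d = 470.0 m/d
Darcy flux q = K·i = 470.0 × 9.756e-4 = 0.4586 m/d
   = 0.4586 × 365 = 167 m/yr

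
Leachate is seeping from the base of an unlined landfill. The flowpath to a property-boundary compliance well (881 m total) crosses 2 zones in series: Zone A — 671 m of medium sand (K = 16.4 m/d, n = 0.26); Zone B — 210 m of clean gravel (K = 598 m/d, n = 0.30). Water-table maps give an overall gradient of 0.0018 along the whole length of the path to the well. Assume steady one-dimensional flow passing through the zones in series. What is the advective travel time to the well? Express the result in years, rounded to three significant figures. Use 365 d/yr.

16.9 years

Continuity: the same q passes through each zone, so ΔH = q·Σ(L_j/K_j) — the zones act as resistances in series.
Σ(L/K) = 671/16.4 + 210/598 = 40.91 + 0.3512 = 41.27 d
K_eq = L_total / Σ(L/K) = 881 / 41.27 = 21.35 m/d
q = K_eq · i = 21.35 × 0.0018 = 0.03843 m/d (same in every zone)
Zone A: v = q/n = 0.03843/0.26 = 0.1478 m/d → t_A = 671/0.1478 = 4540 d
Zone B: v = q/n = 0.03843/0.30 = 0.1281 m/d → t_B = 210/0.1281 = 1639 d
Total t = 4540 + 1639 = 6179 d
   = 6179 / 365 = 16.9 yr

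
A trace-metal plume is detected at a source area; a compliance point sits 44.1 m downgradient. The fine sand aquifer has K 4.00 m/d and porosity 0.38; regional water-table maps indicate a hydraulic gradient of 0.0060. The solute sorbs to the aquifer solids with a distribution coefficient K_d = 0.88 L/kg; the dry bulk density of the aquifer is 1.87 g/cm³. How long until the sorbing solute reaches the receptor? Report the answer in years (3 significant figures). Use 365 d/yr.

10.2 years

Darcy flux q = K·i = 4.00 × 0.0060 = 0.02400 m/d
v = Ki/n = 4.00·0.0060/0.38 = 0.06316 m/d
Retardation R = 1 + ρ_b·K_d/n = 1 + 1.87×0.88/0.38 = 5.331
Contaminant velocity v_c = v/R = 0.06316/5.331 = 0.01185 m/d
t = L/v_c = 44.1/0.01185 = 3722 d
   = 3722/365 = 10.2 yr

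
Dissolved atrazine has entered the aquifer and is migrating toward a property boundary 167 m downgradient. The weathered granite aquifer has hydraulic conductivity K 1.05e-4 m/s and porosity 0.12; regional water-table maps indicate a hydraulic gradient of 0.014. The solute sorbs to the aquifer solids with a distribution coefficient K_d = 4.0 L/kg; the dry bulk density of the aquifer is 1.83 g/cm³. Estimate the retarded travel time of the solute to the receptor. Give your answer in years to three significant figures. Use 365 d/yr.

26.8 years

K = 1.05e-4 m/s × 86400 s/d = 9.072 m/d
Specific discharge q = 9.072 × 0.014 = 0.1270 m/d
v_s = q/n_e = 0.1270/0.12 = 1.058 m/d
Retardation R = 1 + ρ_b·K_d/n = 1 + 1.83×4.0/0.12 = 62.00
Contaminant velocity v_c = v/R = 1.058/62.00 = 0.01707 m/d
t = L/v_c = 167/0.01707 = 9783 d
   = 9783/365 = 26.8 yr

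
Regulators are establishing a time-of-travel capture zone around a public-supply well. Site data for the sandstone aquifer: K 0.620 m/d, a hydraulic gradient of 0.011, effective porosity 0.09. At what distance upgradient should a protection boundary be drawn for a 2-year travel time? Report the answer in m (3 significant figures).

55.3 m

Darcy flux q = K·i = 0.620 × 0.011 = 0.006820 m/d
Seepage velocity v = q / n = 0.006820 / 0.09 = 0.07578 m/d
T = 2 yr × 365 = 730 d
L = v × T = 0.07578 × 730 = 55.32 m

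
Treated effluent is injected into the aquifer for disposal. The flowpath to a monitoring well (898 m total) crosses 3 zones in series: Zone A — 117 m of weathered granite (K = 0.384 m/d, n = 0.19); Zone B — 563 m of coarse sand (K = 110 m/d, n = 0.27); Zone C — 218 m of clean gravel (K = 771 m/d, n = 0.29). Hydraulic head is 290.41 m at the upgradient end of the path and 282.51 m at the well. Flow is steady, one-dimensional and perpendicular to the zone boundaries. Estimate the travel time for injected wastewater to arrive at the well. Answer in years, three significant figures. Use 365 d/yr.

Total head drop ΔH = 290.41 − 282.51 = 7.90 m
Steady 1-D flow in series ⇒ the Darcy flux q is identical in every zone and the zone head losses add (resistances L/K in series).
Σ(L/K) = 117/0.384 + 563/110 + 218/771 = 304.7 + 5.118 + 0.2827 = 310.1 d
q = ΔH / Σ(L/K) = 7.90 / 310.1 = 0.02548 m/d (same in every zone)
Zone A: v = q/n = 0.02548/0.19 = 0.1341 m/d → t_A = 117/0.1341 = 872.6 d
Zone B: v = q/n = 0.02548/0.27 = 0.09436 m/d → t_B = 563/0.09436 = 5967 d
Zone C: v = q/n = 0.02548/0.29 = 0.08785 m/d → t_C = 218/0.08785 = 2481 d
Total t = 872.6 + 5967 + 2481 = 9321 d
   = 9321 / 365 = 25.5 yr

25.5 years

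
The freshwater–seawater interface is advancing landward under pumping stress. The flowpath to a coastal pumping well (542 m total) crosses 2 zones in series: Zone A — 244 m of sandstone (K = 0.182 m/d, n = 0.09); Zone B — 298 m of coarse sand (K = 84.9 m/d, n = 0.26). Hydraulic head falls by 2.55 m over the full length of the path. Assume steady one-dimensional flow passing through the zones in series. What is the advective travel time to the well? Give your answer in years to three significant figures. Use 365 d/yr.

Continuity: the same q passes through each zone, so ΔH = q·Σ(L_j/K_j) — the zones act as resistances in series.
Σ(L/K) = 244/0.182 + 298/84.9 = 1341 + 3.510 = 1344 d
q = ΔH / Σ(L/K) = 2.55 / 1344 = 0.001897 m/d (same in every zone)
Zone A: v = q/n = 0.001897/0.09 = 0.02108 m/d → t_A = 244/0.02108 = 11580 d
Zone B: v = q/n = 0.001897/0.26 = 0.007296 m/d → t_B = 298/0.007296 = 40840 d
Total t = 11580 + 40840 = 52420 d
   = 52420 / 365 = 144 yr

144 years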